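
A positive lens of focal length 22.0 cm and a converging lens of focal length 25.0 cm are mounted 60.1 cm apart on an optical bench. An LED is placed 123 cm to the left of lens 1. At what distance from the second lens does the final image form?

Lens 1: 1/d_i1 = 1/f₁ − 1/d_o1 = 1/(22.0) − 1/(123) = 0.03732, so d_i1 = 26.79 cm.
The intermediate image is 26.79 cm to the right of lens 1, which is 60.1 − (26.79) = 33.31 cm to the left of lens 2, so d_o2 = +33.31 cm.
Lens 2: 1/d_i2 = 1/f₂ − 1/d_o2 = 1/(25.0) − 1/(33.31) = 0.009979, so d_i2 = 100 cm.
The final image is real, 100 cm to the right of lens 2 (overall magnification ≈ 0.66).

100 cm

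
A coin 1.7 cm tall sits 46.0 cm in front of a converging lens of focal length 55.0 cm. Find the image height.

1/d_i = 1/f − 1/d_o = 1/(55.00) − 1/(46.0) = -0.003557, so d_i = -281.1 cm.
m = −d_i/d_o = +6.111.
|h_i| = |m|·h_o = 6.111 × 1.7 = 10.4 cm. The image is virtual, upright and enlarged, on the same side as the object.

10.4 cm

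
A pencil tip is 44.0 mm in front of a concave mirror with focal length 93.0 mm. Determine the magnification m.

1/d_i = 1/f − 1/d_o = 1/(93.00) − 1/(44.0) = -0.01197, so d_i = -83.51 mm.
m = −d_i/d_o = −(-83.51)/(44.0) = +1.90.
The image is virtual, upright and enlarged, behind the mirror.

m = +1.90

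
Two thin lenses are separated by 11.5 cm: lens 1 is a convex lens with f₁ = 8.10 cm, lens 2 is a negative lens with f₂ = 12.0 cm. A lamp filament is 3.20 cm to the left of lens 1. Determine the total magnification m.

m = +0.689

Lens 1: 1/d_i1 = 1/(8.10) − 1/(3.20) = -0.1890, so d_i1 = -5.290 cm; m₁ = −d_i1/d_o1 = +1.653.
d_o2 = 11.5 − (-5.290) = 16.79 cm.
f₂ = −12.0 cm (diverging).
Lens 2: 1/d_i2 = 1/(-12.0) − 1/(16.79) = -0.1429, so d_i2 = -6.998 cm; m₂ = −d_i2/d_o2 = +0.4168.
m = m₁·m₂ = (+1.653)(+0.4168) = +0.689.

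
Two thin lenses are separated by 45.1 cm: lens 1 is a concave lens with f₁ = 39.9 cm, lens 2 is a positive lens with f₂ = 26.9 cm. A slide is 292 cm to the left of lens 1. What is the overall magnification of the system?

f₁ = −39.9 cm (diverging).
Lens 1: 1/d_i1 = 1/(-39.9) − 1/(292) = -0.02849, so d_i1 = -35.10 cm; m₁ = −d_i1/d_o1 = +0.1202.
d_o2 = 45.1 − (-35.10) = 80.20 cm.
Lens 2: 1/d_i2 = 1/(26.9) − 1/(80.20) = 0.02471, so d_i2 = 40.48 cm; m₂ = −d_i2/d_o2 = -0.5047.
m = m₁·m₂ = (+0.1202)(-0.5047) = -0.0607.

m = -0.0607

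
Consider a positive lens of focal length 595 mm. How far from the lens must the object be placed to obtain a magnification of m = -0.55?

1680 mm

m = −d_i/d_o ⇒ d_i = −m·d_o.
1/f = 1/d_o + 1/d_i = 1/d_o − 1/(m·d_o) = (1 − 1/m)/d_o, so d_o = f(1 − 1/m) = (595.0)(1 − 1/(-0.55)) = 1680 mm.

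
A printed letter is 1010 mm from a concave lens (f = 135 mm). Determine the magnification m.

For a concave lens, f = -135 mm.
1/d_i = 1/f − 1/d_o = 1/(-135.0) − 1/(1010) = -0.008398, so d_i = -119.1 mm.
m = −d_i/d_o = −(-119.1)/(1010) = +0.118.
The image is virtual, upright and reduced, on the same side as the object.

m = +0.118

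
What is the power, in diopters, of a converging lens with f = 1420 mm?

P = +0.704 D

f = 142 cm = 1.42 m.
P = 1/f = 1/(1.42 m) = +0.704 D.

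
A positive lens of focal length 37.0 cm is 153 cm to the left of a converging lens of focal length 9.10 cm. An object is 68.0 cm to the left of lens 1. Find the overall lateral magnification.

m = +0.173

Lens 1: 1/d_i1 = 1/(37.0) − 1/(68.0) = 0.01232, so d_i1 = 81.16 cm; m₁ = −d_i1/d_o1 = -1.194.
d_o2 = 153 − (81.16) = 71.84 cm.
Lens 2: 1/d_i2 = 1/(9.10) − 1/(71.84) = 0.09597, so d_i2 = 10.42 cm; m₂ = −d_i2/d_o2 = -0.1450.
m = m₁·m₂ = (-1.194)(-0.1450) = +0.173.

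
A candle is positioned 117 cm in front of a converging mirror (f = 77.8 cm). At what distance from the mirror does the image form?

Mirror equation: 1/q = 1/f − 1/p = 1/(77.80) − 1/(117) = 0.01285 − 0.008547 = 0.004306, so q = 232 cm.
The image is real, inverted and enlarged, in front of the mirror.

232 cm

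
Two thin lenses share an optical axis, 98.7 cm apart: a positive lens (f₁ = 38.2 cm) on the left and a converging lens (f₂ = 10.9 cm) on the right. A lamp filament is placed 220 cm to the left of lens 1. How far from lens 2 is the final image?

Lens 1: 1/d_i1 = 1/f₁ − 1/d_o1 = 1/(38.2) − 1/(220) = 0.02163, so d_i1 = 46.23 cm.
The intermediate image is 46.23 cm to the right of lens 1, which is 98.7 − (46.23) = 52.47 cm to the left of lens 2, so d_o2 = +52.47 cm.
Lens 2: 1/d_i2 = 1/f₂ − 1/d_o2 = 1/(10.9) − 1/(52.47) = 0.07268, so d_i2 = 13.8 cm.
The final image is real, 13.8 cm to the right of lens 2 (overall magnification ≈ 0.055).

13.8 cm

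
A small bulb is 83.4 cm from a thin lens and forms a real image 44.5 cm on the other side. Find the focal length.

f = 29.0 cm (converging)

Real image ⇒ d_i = +44.5 cm.
1/f = 1/d_o + 1/d_i = 1/(83.4) + 1/(44.5) = 0.03446, so f = 29.0 cm.
Since f is positive, the thin lens is converging.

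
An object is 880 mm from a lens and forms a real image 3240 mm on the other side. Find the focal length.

f = 692 mm (converging)

Real image ⇒ d_i = +3240 mm.
1/f = 1/d_o + 1/d_i = 1/(880) + 1/(3240) = 0.001445, so f = 692 mm.
Since f is positive, the lens is converging.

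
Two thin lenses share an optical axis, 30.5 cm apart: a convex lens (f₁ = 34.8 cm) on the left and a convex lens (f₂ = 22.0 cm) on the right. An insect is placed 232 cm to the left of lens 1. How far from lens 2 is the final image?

7.08 cm

Lens 1: 1/d_i1 = 1/f₁ − 1/d_o1 = 1/(34.8) − 1/(232) = 0.02443, so d_i1 = 40.94 cm.
The intermediate image is 40.94 cm to the right of lens 1, which lies 10.44 cm to the right of lens 2 — a virtual object — so d_o2 = −10.44 cm.
Lens 2: 1/d_i2 = 1/f₂ − 1/d_o2 = 1/(22.0) − 1/(-10.44) = 0.1412, so d_i2 = 7.08 cm.
The final image is real, 7.08 cm to the right of lens 2 (overall magnification ≈ -0.12).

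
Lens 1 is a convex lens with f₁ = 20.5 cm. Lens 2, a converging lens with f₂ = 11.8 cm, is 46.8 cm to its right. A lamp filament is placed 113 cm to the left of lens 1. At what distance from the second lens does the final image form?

25.8 cm

Lens 1: 1/d_i1 = 1/f₁ − 1/d_o1 = 1/(20.5) − 1/(113) = 0.03993, so d_i1 = 25.04 cm.
The intermediate image is 25.04 cm to the right of lens 1, which is 46.8 − (25.04) = 21.76 cm to the left of lens 2, so d_o2 = +21.76 cm.
Lens 2: 1/d_i2 = 1/f₂ − 1/d_o2 = 1/(11.8) − 1/(21.76) = 0.03879, so d_i2 = 25.8 cm.
The final image is real, 25.8 cm to the right of lens 2 (overall magnification ≈ 0.26).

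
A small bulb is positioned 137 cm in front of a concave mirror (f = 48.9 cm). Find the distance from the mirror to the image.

Mirror equation: 1/v = 1/f − 1/u = 1/(48.90) − 1/(137) = 0.02045 − 0.007299 = 0.01315, so v = 76.0 cm.
The image is real, inverted and reduced, in front of the mirror.

76.0 cm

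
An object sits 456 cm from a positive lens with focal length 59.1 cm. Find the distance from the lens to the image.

Thin-lens equation: 1/q = 1/f − 1/p = 1/(59.10) − 1/(456) = 0.01692 − 0.002193 = 0.01473, so q = 67.9 cm.
The image is real, inverted and reduced, on the far side of the lens.

67.9 cm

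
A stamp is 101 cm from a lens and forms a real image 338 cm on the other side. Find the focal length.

f = 77.8 cm (converging)

Real image ⇒ d_i = +338 cm.
1/f = 1/d_o + 1/d_i = 1/(101) + 1/(338) = 0.01286, so f = 77.8 cm.
Since f is positive, the lens is converging.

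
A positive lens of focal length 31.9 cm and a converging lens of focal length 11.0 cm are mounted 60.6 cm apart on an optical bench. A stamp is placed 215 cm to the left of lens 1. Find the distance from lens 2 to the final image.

21.0 cm

Lens 1: 1/d_i1 = 1/f₁ − 1/d_o1 = 1/(31.9) − 1/(215) = 0.02670, so d_i1 = 37.46 cm.
The intermediate image is 37.46 cm to the right of lens 1, which is 60.6 − (37.46) = 23.14 cm to the left of lens 2, so d_o2 = +23.14 cm.
Lens 2: 1/d_i2 = 1/f₂ − 1/d_o2 = 1/(11.0) − 1/(23.14) = 0.04769, so d_i2 = 21.0 cm.
The final image is real, 21.0 cm to the right of lens 2 (overall magnification ≈ 0.16).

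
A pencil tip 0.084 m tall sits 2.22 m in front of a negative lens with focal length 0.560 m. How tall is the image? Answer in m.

0.0169 m

For a negative lens, f = -0.560 m.
1/d_i = 1/f − 1/d_o = 1/(-0.5600) − 1/(2.22) = -2.236, so d_i = -0.4472 m.
m = −d_i/d_o = +0.2014.
|h_i| = |m|·h_o = 0.2014 × 0.084 = 0.0169 m. The image is virtual, upright and reduced, on the same side as the object.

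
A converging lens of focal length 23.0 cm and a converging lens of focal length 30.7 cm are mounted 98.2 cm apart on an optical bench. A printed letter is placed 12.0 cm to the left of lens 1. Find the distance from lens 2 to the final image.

Lens 1: 1/d_i1 = 1/f₁ − 1/d_o1 = 1/(23.0) − 1/(12.0) = -0.03986, so d_i1 = -25.09 cm.
The intermediate image is 25.09 cm to the left of lens 1 (virtual), which is 98.2 − (-25.09) = 123.3 cm to the left of lens 2, so d_o2 = +123.3 cm.
Lens 2: 1/d_i2 = 1/f₂ − 1/d_o2 = 1/(30.7) − 1/(123.3) = 0.02446, so d_i2 = 40.9 cm.
The final image is real, 40.9 cm to the right of lens 2 (overall magnification ≈ -0.69).

40.9 cm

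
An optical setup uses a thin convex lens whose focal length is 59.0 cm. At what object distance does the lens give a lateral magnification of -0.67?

m = −d_i/d_o ⇒ d_i = −m·d_o.
1/f = 1/d_o + 1/d_i = 1/d_o − 1/(m·d_o) = (1 − 1/m)/d_o, so d_o = f(1 − 1/m) = (59.00)(1 − 1/(-0.67)) = 147 cm.

147 cm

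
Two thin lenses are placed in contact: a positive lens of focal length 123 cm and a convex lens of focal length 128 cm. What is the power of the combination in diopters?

P = +1.59 D

P₁ = 1/f₁ = 1/(1.23 m) = +0.8130 D; P₂ = 1/f₂ = 1/(1.28 m) = +0.7812 D.
For thin lenses in contact, P = P₁ + P₂ = (+0.8130) + (+0.7812) = +1.59 D.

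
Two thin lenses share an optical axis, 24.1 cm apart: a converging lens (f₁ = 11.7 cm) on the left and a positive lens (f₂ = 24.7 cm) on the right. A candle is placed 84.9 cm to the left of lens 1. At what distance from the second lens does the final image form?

Lens 1: 1/d_i1 = 1/f₁ − 1/d_o1 = 1/(11.7) − 1/(84.9) = 0.07369, so d_i1 = 13.57 cm.
The intermediate image is 13.57 cm to the right of lens 1, which is 24.1 − (13.57) = 10.53 cm to the left of lens 2, so d_o2 = +10.53 cm.
Lens 2: 1/d_i2 = 1/f₂ − 1/d_o2 = 1/(24.7) − 1/(10.53) = -0.05448, so d_i2 = -18.4 cm.
The final image is virtual, 18.4 cm to the left of lens 2 (overall magnification ≈ -0.28).

18.4 cm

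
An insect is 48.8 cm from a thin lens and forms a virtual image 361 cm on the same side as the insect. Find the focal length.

f = 56.4 cm (converging)

Virtual image ⇒ d_i = −361 cm.
1/f = 1/d_o + 1/d_i = 1/(48.8) + 1/(-361) = 0.01772, so f = 56.4 cm.
Since f is positive, the thin lens is converging.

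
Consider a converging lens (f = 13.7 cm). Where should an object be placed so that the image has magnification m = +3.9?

m = −d_i/d_o ⇒ d_i = −m·d_o.
1/f = 1/d_o + 1/d_i = 1/d_o − 1/(m·d_o) = (1 − 1/m)/d_o, so d_o = f(1 − 1/m) = (13.70)(1 − 1/(+3.9)) = 10.2 cm.

10.2 cm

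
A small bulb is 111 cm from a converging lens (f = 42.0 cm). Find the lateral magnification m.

m = -0.609

1/d_i = 1/f − 1/d_o = 1/(42.00) − 1/(111) = 0.01480, so d_i = 67.57 cm.
m = −d_i/d_o = −(67.57)/(111) = -0.609.
The image is real, inverted and reduced, on the far side of the lens.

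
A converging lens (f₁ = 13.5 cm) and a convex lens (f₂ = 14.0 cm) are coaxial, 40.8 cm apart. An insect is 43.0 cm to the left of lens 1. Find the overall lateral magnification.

m = +0.900

Lens 1: 1/d_i1 = 1/(13.5) − 1/(43.0) = 0.05082, so d_i1 = 19.68 cm; m₁ = −d_i1/d_o1 = -0.4577.
d_o2 = 40.8 − (19.68) = 21.12 cm.
Lens 2: 1/d_i2 = 1/(14.0) − 1/(21.12) = 0.02408, so d_i2 = 41.53 cm; m₂ = −d_i2/d_o2 = -1.966.
m = m₁·m₂ = (-0.4577)(-1.966) = +0.900.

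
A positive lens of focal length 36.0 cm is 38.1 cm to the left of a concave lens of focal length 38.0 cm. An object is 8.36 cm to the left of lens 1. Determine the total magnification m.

Lens 1: 1/d_i1 = 1/(36.0) − 1/(8.36) = -0.09184, so d_i1 = -10.89 cm; m₁ = −d_i1/d_o1 = +1.303.
d_o2 = 38.1 − (-10.89) = 48.99 cm.
f₂ = −38.0 cm (diverging).
Lens 2: 1/d_i2 = 1/(-38.0) − 1/(48.99) = -0.04673, so d_i2 = -21.40 cm; m₂ = −d_i2/d_o2 = +0.4368.
m = m₁·m₂ = (+1.303)(+0.4368) = +0.569.

m = +0.569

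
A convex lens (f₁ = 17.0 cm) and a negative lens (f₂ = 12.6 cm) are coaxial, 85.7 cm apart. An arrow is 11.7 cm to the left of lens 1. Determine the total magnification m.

Lens 1: 1/d_i1 = 1/(17.0) − 1/(11.7) = -0.02665, so d_i1 = -37.53 cm; m₁ = −d_i1/d_o1 = +3.208.
d_o2 = 85.7 − (-37.53) = 123.2 cm.
f₂ = −12.6 cm (diverging).
Lens 2: 1/d_i2 = 1/(-12.6) − 1/(123.2) = -0.08748, so d_i2 = -11.43 cm; m₂ = −d_i2/d_o2 = +0.09278.
m = m₁·m₂ = (+3.208)(+0.09278) = +0.298.

m = +0.298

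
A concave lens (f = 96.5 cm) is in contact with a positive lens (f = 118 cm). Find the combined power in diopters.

P = -0.189 D

P₁ = 1/f₁ = 1/(-0.965 m) = -1.036 D; P₂ = 1/f₂ = 1/(1.18 m) = +0.8475 D.
For thin lenses in contact, P = P₁ + P₂ = (-1.036) + (+0.8475) = -0.189 D.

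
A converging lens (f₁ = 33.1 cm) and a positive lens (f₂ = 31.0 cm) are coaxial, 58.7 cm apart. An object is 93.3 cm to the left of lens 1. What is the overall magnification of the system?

Lens 1: 1/d_i1 = 1/(33.1) − 1/(93.3) = 0.01949, so d_i1 = 51.30 cm; m₁ = −d_i1/d_o1 = -0.5498.
d_o2 = 58.7 − (51.30) = 7.400 cm.
Lens 2: 1/d_i2 = 1/(31.0) − 1/(7.400) = -0.1029, so d_i2 = -9.720 cm; m₂ = −d_i2/d_o2 = +1.314.
m = m₁·m₂ = (-0.5498)(+1.314) = -0.722.

m = -0.722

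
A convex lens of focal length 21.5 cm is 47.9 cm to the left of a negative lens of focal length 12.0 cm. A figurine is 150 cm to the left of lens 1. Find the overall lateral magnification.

Lens 1: 1/d_i1 = 1/(21.5) − 1/(150) = 0.03984, so d_i1 = 25.10 cm; m₁ = −d_i1/d_o1 = -0.1673.
d_o2 = 47.9 − (25.10) = 22.80 cm.
f₂ = −12.0 cm (diverging).
Lens 2: 1/d_i2 = 1/(-12.0) − 1/(22.80) = -0.1272, so d_i2 = -7.862 cm; m₂ = −d_i2/d_o2 = +0.3448.
m = m₁·m₂ = (-0.1673)(+0.3448) = -0.0577.

m = -0.0577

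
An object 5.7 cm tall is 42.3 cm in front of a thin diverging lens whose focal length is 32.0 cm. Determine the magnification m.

m = +0.431

For a diverging lens, f = -32.0 cm.
1/d_i = 1/f − 1/d_o = 1/(-32.00) − 1/(42.3) = -0.05489, so d_i = -18.22 cm.
m = −d_i/d_o = −(-18.22)/(42.3) = +0.431.
The image is virtual, upright and reduced, on the same side as the object.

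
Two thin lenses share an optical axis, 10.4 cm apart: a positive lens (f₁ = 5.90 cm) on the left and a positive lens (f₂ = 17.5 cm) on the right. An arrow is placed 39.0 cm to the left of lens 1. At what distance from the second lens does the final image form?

Lens 1: 1/d_i1 = 1/f₁ − 1/d_o1 = 1/(5.90) − 1/(39.0) = 0.1439, so d_i1 = 6.952 cm.
The intermediate image is 6.952 cm to the right of lens 1, which is 10.4 − (6.952) = 3.448 cm to the left of lens 2, so d_o2 = +3.448 cm.
Lens 2: 1/d_i2 = 1/f₂ − 1/d_o2 = 1/(17.5) − 1/(3.448) = -0.2329, so d_i2 = -4.29 cm.
The final image is virtual, 4.29 cm to the left of lens 2 (overall magnification ≈ -0.22).

4.29 cm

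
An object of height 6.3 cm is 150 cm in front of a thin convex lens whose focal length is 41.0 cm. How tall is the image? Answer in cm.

2.37 cm

1/d_i = 1/f − 1/d_o = 1/(41.00) − 1/(150) = 0.01772, so d_i = 56.42 cm.
m = −d_i/d_o = -0.3761.
|h_i| = |m|·h_o = 0.3761 × 6.3 = 2.37 cm. The image is real, inverted and reduced, on the far side of the lens.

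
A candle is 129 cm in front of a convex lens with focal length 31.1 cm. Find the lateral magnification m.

m = -0.318

1/d_i = 1/f − 1/d_o = 1/(31.10) − 1/(129) = 0.02440, so d_i = 40.98 cm.
m = −d_i/d_o = −(40.98)/(129) = -0.318.
The image is real, inverted and reduced, on the far side of the lens.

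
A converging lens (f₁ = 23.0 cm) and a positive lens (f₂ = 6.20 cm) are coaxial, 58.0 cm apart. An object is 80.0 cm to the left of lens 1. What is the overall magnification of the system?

m = +0.128

Lens 1: 1/d_i1 = 1/(23.0) − 1/(80.0) = 0.03098, so d_i1 = 32.28 cm; m₁ = −d_i1/d_o1 = -0.4035.
d_o2 = 58.0 − (32.28) = 25.72 cm.
Lens 2: 1/d_i2 = 1/(6.20) − 1/(25.72) = 0.1224, so d_i2 = 8.169 cm; m₂ = −d_i2/d_o2 = -0.3176.
m = m₁·m₂ = (-0.4035)(-0.3176) = +0.128.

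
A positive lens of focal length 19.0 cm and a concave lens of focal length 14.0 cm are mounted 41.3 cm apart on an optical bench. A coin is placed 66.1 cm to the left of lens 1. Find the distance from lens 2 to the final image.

7.16 cm

Lens 1: 1/d_i1 = 1/f₁ − 1/d_o1 = 1/(19.0) − 1/(66.1) = 0.03750, so d_i1 = 26.66 cm.
The intermediate image is 26.66 cm to the right of lens 1, which is 41.3 − (26.66) = 14.64 cm to the left of lens 2, so d_o2 = +14.64 cm.
Lens 2 is diverging, so f₂ = −14.0 cm.
Lens 2: 1/d_i2 = 1/f₂ − 1/d_o2 = 1/(-14.0) − 1/(14.64) = -0.1397, so d_i2 = -7.16 cm.
The final image is virtual, 7.16 cm to the left of lens 2 (overall magnification ≈ -0.20).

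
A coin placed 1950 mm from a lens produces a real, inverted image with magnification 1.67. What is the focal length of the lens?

m = −d_i/d_o ⇒ d_i = −m·d_o = −(-1.67)·(1950) = 3256 mm.
1/f = 1/d_o + 1/d_i = 1/(1950) + 1/(3256) = 0.0008199, so f = 1220 mm.
Since f is positive, the lens is converging.

f = 1220 mm (converging)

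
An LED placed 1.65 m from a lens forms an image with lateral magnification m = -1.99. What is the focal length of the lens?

m = −d_i/d_o ⇒ d_i = −m·d_o = −(-1.99)·(1.65) = 3.284 m.
1/f = 1/d_o + 1/d_i = 1/(1.65) + 1/(3.284) = 0.9106, so f = 1.10 m.
Since f is positive, the lens is converging.

f = 1.10 m (converging)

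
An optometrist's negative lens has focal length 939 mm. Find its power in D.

P = -1.06 D

For a negative lens, f = −939 mm.
f = -93.9 cm = -0.939 m.
P = 1/f = 1/(-0.939 m) = -1.06 D.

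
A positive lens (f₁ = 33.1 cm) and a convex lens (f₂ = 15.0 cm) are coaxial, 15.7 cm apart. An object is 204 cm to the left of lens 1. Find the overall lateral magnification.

m = -0.0749

Lens 1: 1/d_i1 = 1/(33.1) − 1/(204) = 0.02531, so d_i1 = 39.51 cm; m₁ = −d_i1/d_o1 = -0.1937.
d_o2 = 15.7 − (39.51) = -23.81 cm (virtual object).
Lens 2: 1/d_i2 = 1/(15.0) − 1/(-23.81) = 0.1087, so d_i2 = 9.203 cm; m₂ = −d_i2/d_o2 = +0.3865.
m = m₁·m₂ = (-0.1937)(+0.3865) = -0.0749.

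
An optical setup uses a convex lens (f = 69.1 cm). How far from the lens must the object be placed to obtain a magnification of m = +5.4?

56.3 cm

m = −d_i/d_o ⇒ d_i = −m·d_o.
1/f = 1/d_o + 1/d_i = 1/d_o − 1/(m·d_o) = (1 − 1/m)/d_o, so d_o = f(1 − 1/m) = (69.10)(1 − 1/(+5.4)) = 56.3 cm.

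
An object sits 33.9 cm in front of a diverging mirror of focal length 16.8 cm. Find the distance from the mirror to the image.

11.2 cm

For a diverging mirror, f = -16.8 cm.
Mirror equation: 1/v = 1/f − 1/u = 1/(-16.80) − 1/(33.9) = -0.05952 − 0.02950 = -0.08902, so v = -11.2 cm.
The image is virtual, upright and reduced, behind the mirror.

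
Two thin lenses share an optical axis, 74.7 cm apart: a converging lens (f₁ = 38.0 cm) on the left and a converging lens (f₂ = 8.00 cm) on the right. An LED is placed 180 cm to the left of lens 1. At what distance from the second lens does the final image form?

Lens 1: 1/d_i1 = 1/f₁ − 1/d_o1 = 1/(38.0) − 1/(180) = 0.02076, so d_i1 = 48.17 cm.
The intermediate image is 48.17 cm to the right of lens 1, which is 74.7 − (48.17) = 26.53 cm to the left of lens 2, so d_o2 = +26.53 cm.
Lens 2: 1/d_i2 = 1/f₂ − 1/d_o2 = 1/(8.00) − 1/(26.53) = 0.08731, so d_i2 = 11.5 cm.
The final image is real, 11.5 cm to the right of lens 2 (overall magnification ≈ 0.12).

11.5 cm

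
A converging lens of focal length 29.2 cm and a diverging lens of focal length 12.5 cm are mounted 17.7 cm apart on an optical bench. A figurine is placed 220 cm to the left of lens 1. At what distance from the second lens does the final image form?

Lens 1: 1/d_i1 = 1/f₁ − 1/d_o1 = 1/(29.2) − 1/(220) = 0.02970, so d_i1 = 33.67 cm.
The intermediate image is 33.67 cm to the right of lens 1, which lies 15.97 cm to the right of lens 2 — a virtual object — so d_o2 = −15.97 cm.
Lens 2 is diverging, so f₂ = −12.5 cm.
Lens 2: 1/d_i2 = 1/f₂ − 1/d_o2 = 1/(-12.5) − 1/(-15.97) = -0.01738, so d_i2 = -57.5 cm.
The final image is virtual, 57.5 cm to the left of lens 2 (overall magnification ≈ 0.55).

57.5 cm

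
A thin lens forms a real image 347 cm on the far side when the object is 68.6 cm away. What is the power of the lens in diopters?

P = +1.75 D

d_i = +347 cm.
1/f = 1/d_o + 1/d_i = 1/(68.6) + 1/(347) = 0.01746 cm⁻¹.
f = 57.28 cm = 0.5728 m, so P = 1/f = +1.75 D.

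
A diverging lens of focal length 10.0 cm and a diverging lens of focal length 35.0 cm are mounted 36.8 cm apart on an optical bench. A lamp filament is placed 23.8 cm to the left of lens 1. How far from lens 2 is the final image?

Lens 1 is diverging, so f₁ = −10.0 cm.
Lens 1: 1/d_i1 = 1/f₁ − 1/d_o1 = 1/(-10.0) − 1/(23.8) = -0.1420, so d_i1 = -7.041 cm.
The intermediate image is 7.041 cm to the left of lens 1 (virtual), which is 36.8 − (-7.041) = 43.84 cm to the left of lens 2, so d_o2 = +43.84 cm.
Lens 2 is diverging, so f₂ = −35.0 cm.
Lens 2: 1/d_i2 = 1/f₂ − 1/d_o2 = 1/(-35.0) − 1/(43.84) = -0.05138, so d_i2 = -19.5 cm.
The final image is virtual, 19.5 cm to the left of lens 2 (overall magnification ≈ 0.13).

19.5 cm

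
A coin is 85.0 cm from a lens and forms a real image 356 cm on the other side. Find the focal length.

f = 68.6 cm (converging)

Real image ⇒ d_i = +356 cm.
1/f = 1/d_o + 1/d_i = 1/(85.0) + 1/(356) = 0.01457, so f = 68.6 cm.
Since f is positive, the lens is converging.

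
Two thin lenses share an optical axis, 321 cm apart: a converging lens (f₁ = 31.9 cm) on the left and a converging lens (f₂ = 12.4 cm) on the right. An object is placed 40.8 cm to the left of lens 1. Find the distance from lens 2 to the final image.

Lens 1: 1/d_i1 = 1/f₁ − 1/d_o1 = 1/(31.9) − 1/(40.8) = 0.006838, so d_i1 = 146.2 cm.
The intermediate image is 146.2 cm to the right of lens 1, which is 321 − (146.2) = 174.8 cm to the left of lens 2, so d_o2 = +174.8 cm.
Lens 2: 1/d_i2 = 1/f₂ − 1/d_o2 = 1/(12.4) − 1/(174.8) = 0.07492, so d_i2 = 13.3 cm.
The final image is real, 13.3 cm to the right of lens 2 (overall magnification ≈ 0.27).

13.3 cm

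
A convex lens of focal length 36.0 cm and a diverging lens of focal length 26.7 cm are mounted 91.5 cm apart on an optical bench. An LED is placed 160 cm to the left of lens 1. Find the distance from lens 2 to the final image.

Lens 1: 1/d_i1 = 1/f₁ − 1/d_o1 = 1/(36.0) − 1/(160) = 0.02153, so d_i1 = 46.45 cm.
The intermediate image is 46.45 cm to the right of lens 1, which is 91.5 − (46.45) = 45.05 cm to the left of lens 2, so d_o2 = +45.05 cm.
Lens 2 is diverging, so f₂ = −26.7 cm.
Lens 2: 1/d_i2 = 1/f₂ − 1/d_o2 = 1/(-26.7) − 1/(45.05) = -0.05965, so d_i2 = -16.8 cm.
The final image is virtual, 16.8 cm to the left of lens 2 (overall magnification ≈ -0.11).

16.8 cm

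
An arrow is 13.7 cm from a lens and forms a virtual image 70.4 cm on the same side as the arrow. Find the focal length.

f = 17.0 cm (converging)

Virtual image ⇒ d_i = −70.4 cm.
1/f = 1/d_o + 1/d_i = 1/(13.7) + 1/(-70.4) = 0.05879, so f = 17.0 cm.
Since f is positive, the lens is converging.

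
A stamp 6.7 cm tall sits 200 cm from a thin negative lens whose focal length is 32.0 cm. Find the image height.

For a negative lens, f = -32.0 cm.
1/d_i = 1/f − 1/d_o = 1/(-32.00) − 1/(200) = -0.03625, so d_i = -27.59 cm.
m = −d_i/d_o = +0.1379.
|h_i| = |m|·h_o = 0.1379 × 6.7 = 0.924 cm. The image is virtual, upright and reduced, on the same side as the object.

0.924 cm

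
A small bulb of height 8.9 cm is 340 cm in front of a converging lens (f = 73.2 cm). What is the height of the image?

1/d_i = 1/f − 1/d_o = 1/(73.20) − 1/(340) = 0.01072, so d_i = 93.28 cm.
m = −d_i/d_o = -0.2744.
|h_i| = |m|·h_o = 0.2744 × 8.9 = 2.44 cm. The image is real, inverted and reduced, on the far side of the lens.

2.44 cm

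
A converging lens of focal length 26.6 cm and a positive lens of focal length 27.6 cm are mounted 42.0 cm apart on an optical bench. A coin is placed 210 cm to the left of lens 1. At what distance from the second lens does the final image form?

Lens 1: 1/d_i1 = 1/f₁ − 1/d_o1 = 1/(26.6) − 1/(210) = 0.03283, so d_i1 = 30.46 cm.
The intermediate image is 30.46 cm to the right of lens 1, which is 42.0 − (30.46) = 11.54 cm to the left of lens 2, so d_o2 = +11.54 cm.
Lens 2: 1/d_i2 = 1/f₂ − 1/d_o2 = 1/(27.6) − 1/(11.54) = -0.05042, so d_i2 = -19.8 cm.
The final image is virtual, 19.8 cm to the left of lens 2 (overall magnification ≈ -0.25).

19.8 cm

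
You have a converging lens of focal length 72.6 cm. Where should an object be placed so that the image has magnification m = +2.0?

36.3 cm

m = −d_i/d_o ⇒ d_i = −m·d_o.
1/f = 1/d_o + 1/d_i = 1/d_o − 1/(m·d_o) = (1 − 1/m)/d_o, so d_o = f(1 − 1/m) = (72.60)(1 − 1/(+2.0)) = 36.3 cm.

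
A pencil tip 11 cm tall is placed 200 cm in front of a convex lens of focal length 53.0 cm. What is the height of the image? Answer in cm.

3.97 cm

1/d_i = 1/f − 1/d_o = 1/(53.00) − 1/(200) = 0.01387, so d_i = 72.11 cm.
m = −d_i/d_o = -0.3605.
|h_i| = |m|·h_o = 0.3605 × 11 = 3.97 cm. The image is real, inverted and reduced, on the far side of the lens.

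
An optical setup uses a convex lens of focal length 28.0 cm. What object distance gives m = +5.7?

23.1 cm

m = −d_i/d_o ⇒ d_i = −m·d_o.
1/f = 1/d_o + 1/d_i = 1/d_o − 1/(m·d_o) = (1 − 1/m)/d_o, so d_o = f(1 − 1/m) = (28.00)(1 − 1/(+5.7)) = 23.1 cm.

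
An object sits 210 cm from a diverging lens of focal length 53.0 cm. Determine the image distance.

For a diverging lens, f = -53.0 cm.
Thin-lens equation: 1/v = 1/f − 1/u = 1/(-53.00) − 1/(210) = -0.01887 − 0.004762 = -0.02363, so v = -42.3 cm.
The image is virtual, upright and reduced, on the same side as the object.

42.3 cm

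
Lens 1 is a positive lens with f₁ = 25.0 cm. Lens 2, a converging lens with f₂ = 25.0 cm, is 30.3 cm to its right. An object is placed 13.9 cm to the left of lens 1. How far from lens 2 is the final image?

Lens 1: 1/d_i1 = 1/f₁ − 1/d_o1 = 1/(25.0) − 1/(13.9) = -0.03194, so d_i1 = -31.31 cm.
The intermediate image is 31.31 cm to the left of lens 1 (virtual), which is 30.3 − (-31.31) = 61.61 cm to the left of lens 2, so d_o2 = +61.61 cm.
Lens 2: 1/d_i2 = 1/f₂ − 1/d_o2 = 1/(25.0) − 1/(61.61) = 0.02377, so d_i2 = 42.1 cm.
The final image is real, 42.1 cm to the right of lens 2 (overall magnification ≈ -1.5).

42.1 cm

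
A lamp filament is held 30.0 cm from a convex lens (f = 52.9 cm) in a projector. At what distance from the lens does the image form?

69.3 cm

Thin-lens equation: 1/v = 1/f − 1/u = 1/(52.90) − 1/(30.0) = 0.01890 − 0.03333 = -0.01443, so v = -69.3 cm.
The image is virtual, upright and enlarged, on the same side as the object.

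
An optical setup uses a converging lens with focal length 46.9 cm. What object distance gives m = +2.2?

m = −d_i/d_o ⇒ d_i = −m·d_o.
1/f = 1/d_o + 1/d_i = 1/d_o − 1/(m·d_o) = (1 − 1/m)/d_o, so d_o = f(1 − 1/m) = (46.90)(1 − 1/(+2.2)) = 25.6 cm.

25.6 cm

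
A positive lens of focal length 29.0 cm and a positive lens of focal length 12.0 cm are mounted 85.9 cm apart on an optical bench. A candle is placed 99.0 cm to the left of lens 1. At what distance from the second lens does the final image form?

Lens 1: 1/d_i1 = 1/f₁ − 1/d_o1 = 1/(29.0) − 1/(99.0) = 0.02438, so d_i1 = 41.01 cm.
The intermediate image is 41.01 cm to the right of lens 1, which is 85.9 − (41.01) = 44.89 cm to the left of lens 2, so d_o2 = +44.89 cm.
Lens 2: 1/d_i2 = 1/f₂ − 1/d_o2 = 1/(12.0) − 1/(44.89) = 0.06106, so d_i2 = 16.4 cm.
The final image is real, 16.4 cm to the right of lens 2 (overall magnification ≈ 0.15).

16.4 cm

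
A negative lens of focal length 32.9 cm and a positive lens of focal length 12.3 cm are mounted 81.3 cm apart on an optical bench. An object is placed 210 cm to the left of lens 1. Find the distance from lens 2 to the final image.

Lens 1 is diverging, so f₁ = −32.9 cm.
Lens 1: 1/d_i1 = 1/f₁ − 1/d_o1 = 1/(-32.9) − 1/(210) = -0.03516, so d_i1 = -28.44 cm.
The intermediate image is 28.44 cm to the left of lens 1 (virtual), which is 81.3 − (-28.44) = 109.7 cm to the left of lens 2, so d_o2 = +109.7 cm.
Lens 2: 1/d_i2 = 1/f₂ − 1/d_o2 = 1/(12.3) − 1/(109.7) = 0.07219, so d_i2 = 13.9 cm.
The final image is real, 13.9 cm to the right of lens 2 (overall magnification ≈ -0.017).

13.9 cm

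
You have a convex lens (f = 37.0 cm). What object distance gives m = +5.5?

m = −d_i/d_o ⇒ d_i = −m·d_o.
1/f = 1/d_o + 1/d_i = 1/d_o − 1/(m·d_o) = (1 − 1/m)/d_o, so d_o = f(1 − 1/m) = (37.00)(1 − 1/(+5.5)) = 30.3 cm.

30.3 cm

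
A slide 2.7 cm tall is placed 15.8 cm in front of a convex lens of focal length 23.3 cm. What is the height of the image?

1/d_i = 1/f − 1/d_o = 1/(23.30) − 1/(15.8) = -0.02037, so d_i = -49.09 cm.
m = −d_i/d_o = +3.107.
|h_i| = |m|·h_o = 3.107 × 2.7 = 8.39 cm. The image is virtual, upright and enlarged, on the same side as the object.

8.39 cm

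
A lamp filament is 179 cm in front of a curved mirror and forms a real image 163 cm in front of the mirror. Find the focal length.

Real image ⇒ d_i = +163 cm.
1/f = 1/d_o + 1/d_i = 1/(179) + 1/(163) = 0.01172, so f = 85.3 cm.
Since f is positive, the curved mirror is concave.

f = 85.3 cm (concave)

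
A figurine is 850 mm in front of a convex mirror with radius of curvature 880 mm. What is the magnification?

m = +0.341

f = R/2 = 880/2 = 440.0 mm; for a convex mirror, f = -440.0 mm.
1/d_i = 1/f − 1/d_o = 1/(-440.0) − 1/(850) = -0.003449, so d_i = -289.9 mm.
m = −d_i/d_o = −(-289.9)/(850) = +0.341.
The image is virtual, upright and reduced, behind the mirror.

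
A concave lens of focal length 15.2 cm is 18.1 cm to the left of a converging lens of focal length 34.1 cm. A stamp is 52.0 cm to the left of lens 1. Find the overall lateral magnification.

f₁ = −15.2 cm (diverging).
Lens 1: 1/d_i1 = 1/(-15.2) − 1/(52.0) = -0.08502, so d_i1 = -11.76 cm; m₁ = −d_i1/d_o1 = +0.2262.
d_o2 = 18.1 − (-11.76) = 29.86 cm.
Lens 2: 1/d_i2 = 1/(34.1) − 1/(29.86) = -0.004164, so d_i2 = -240.1 cm; m₂ = −d_i2/d_o2 = +8.042.
m = m₁·m₂ = (+0.2262)(+8.042) = +1.82.

m = +1.82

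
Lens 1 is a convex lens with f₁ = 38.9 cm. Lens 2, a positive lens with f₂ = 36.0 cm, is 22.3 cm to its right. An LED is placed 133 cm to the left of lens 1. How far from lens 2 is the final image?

17.1 cm

Lens 1: 1/d_i1 = 1/f₁ − 1/d_o1 = 1/(38.9) − 1/(133) = 0.01819, so d_i1 = 54.98 cm.
The intermediate image is 54.98 cm to the right of lens 1, which lies 32.68 cm to the right of lens 2 — a virtual object — so d_o2 = −32.68 cm.
Lens 2: 1/d_i2 = 1/f₂ − 1/d_o2 = 1/(36.0) − 1/(-32.68) = 0.05838, so d_i2 = 17.1 cm.
The final image is real, 17.1 cm to the right of lens 2 (overall magnification ≈ -0.22).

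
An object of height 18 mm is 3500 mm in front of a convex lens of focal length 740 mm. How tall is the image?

1/d_i = 1/f − 1/d_o = 1/(740.0) − 1/(3500) = 0.001066, so d_i = 938.4 mm.
m = −d_i/d_o = -0.2681.
|h_i| = |m|·h_o = 0.2681 × 18 = 4.83 mm. The image is real, inverted and reduced, on the far side of the lens.

4.83 mm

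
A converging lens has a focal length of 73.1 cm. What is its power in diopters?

P = +1.37 D

f = 73.1 cm = 0.731 m.
P = 1/f = 1/(0.731 m) = +1.37 D.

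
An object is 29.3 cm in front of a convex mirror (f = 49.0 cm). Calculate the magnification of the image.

For a convex mirror, f = -49.0 cm.
1/d_i = 1/f − 1/d_o = 1/(-49.00) − 1/(29.3) = -0.05454, so d_i = -18.34 cm.
m = −d_i/d_o = −(-18.34)/(29.3) = +0.626.
The image is virtual, upright and reduced, behind the mirror.

m = +0.626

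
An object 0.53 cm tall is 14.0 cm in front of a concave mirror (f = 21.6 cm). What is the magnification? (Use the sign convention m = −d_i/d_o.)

m = +2.84

1/d_i = 1/f − 1/d_o = 1/(21.60) − 1/(14.0) = -0.02513, so d_i = -39.79 cm.
m = −d_i/d_o = −(-39.79)/(14.0) = +2.84.
The image is virtual, upright and enlarged, behind the mirror.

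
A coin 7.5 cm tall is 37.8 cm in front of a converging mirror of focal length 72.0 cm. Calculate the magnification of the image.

1/d_i = 1/f − 1/d_o = 1/(72.00) − 1/(37.8) = -0.01257, so d_i = -79.58 cm.
m = −d_i/d_o = −(-79.58)/(37.8) = +2.11.
The image is virtual, upright and enlarged, behind the mirror.

m = +2.11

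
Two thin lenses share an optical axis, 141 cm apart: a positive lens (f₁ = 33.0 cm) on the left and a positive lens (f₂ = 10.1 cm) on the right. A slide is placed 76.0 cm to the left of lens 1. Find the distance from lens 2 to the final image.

Lens 1: 1/d_i1 = 1/f₁ − 1/d_o1 = 1/(33.0) − 1/(76.0) = 0.01715, so d_i1 = 58.33 cm.
The intermediate image is 58.33 cm to the right of lens 1, which is 141 − (58.33) = 82.67 cm to the left of lens 2, so d_o2 = +82.67 cm.
Lens 2: 1/d_i2 = 1/f₂ − 1/d_o2 = 1/(10.1) − 1/(82.67) = 0.08691, so d_i2 = 11.5 cm.
The final image is real, 11.5 cm to the right of lens 2 (overall magnification ≈ 0.11).

11.5 cm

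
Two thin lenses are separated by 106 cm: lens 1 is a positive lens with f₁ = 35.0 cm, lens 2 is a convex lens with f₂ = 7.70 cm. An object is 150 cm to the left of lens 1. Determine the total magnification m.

Lens 1: 1/d_i1 = 1/(35.0) − 1/(150) = 0.02190, so d_i1 = 45.65 cm; m₁ = −d_i1/d_o1 = -0.3043.
d_o2 = 106 − (45.65) = 60.35 cm.
Lens 2: 1/d_i2 = 1/(7.70) − 1/(60.35) = 0.1133, so d_i2 = 8.826 cm; m₂ = −d_i2/d_o2 = -0.1462.
m = m₁·m₂ = (-0.3043)(-0.1462) = +0.0445.

m = +0.0445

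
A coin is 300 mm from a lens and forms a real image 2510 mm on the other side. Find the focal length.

f = 268 mm (converging)

Real image ⇒ d_i = +2510 mm.
1/f = 1/d_o + 1/d_i = 1/(300) + 1/(2510) = 0.003732, so f = 268 mm.
Since f is positive, the lens is converging.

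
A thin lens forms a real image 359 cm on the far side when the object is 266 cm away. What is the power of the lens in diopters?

d_i = +359 cm.
1/f = 1/d_o + 1/d_i = 1/(266) + 1/(359) = 0.006545 cm⁻¹.
f = 152.8 cm = 1.528 m, so P = 1/f = +0.654 D.

P = +0.654 D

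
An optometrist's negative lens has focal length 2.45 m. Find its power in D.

P = -0.408 D

For a negative lens, f = −2.45 m.
P = 1/f = 1/(-2.45 m) = -0.408 D.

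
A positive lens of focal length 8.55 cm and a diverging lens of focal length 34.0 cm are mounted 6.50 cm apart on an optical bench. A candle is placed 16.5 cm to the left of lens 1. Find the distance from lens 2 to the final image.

16.8 cm

Lens 1: 1/d_i1 = 1/f₁ − 1/d_o1 = 1/(8.55) − 1/(16.5) = 0.05635, so d_i1 = 17.75 cm.
The intermediate image is 17.75 cm to the right of lens 1, which lies 11.25 cm to the right of lens 2 — a virtual object — so d_o2 = −11.25 cm.
Lens 2 is diverging, so f₂ = −34.0 cm.
Lens 2: 1/d_i2 = 1/f₂ − 1/d_o2 = 1/(-34.0) − 1/(-11.25) = 0.05948, so d_i2 = 16.8 cm.
The final image is real, 16.8 cm to the right of lens 2 (overall magnification ≈ -1.6).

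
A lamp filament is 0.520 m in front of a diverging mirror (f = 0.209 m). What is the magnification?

For a diverging mirror, f = -0.209 m.
1/d_i = 1/f − 1/d_o = 1/(-0.2090) − 1/(0.520) = -6.708, so d_i = -0.1491 m.
m = −d_i/d_o = −(-0.1491)/(0.520) = +0.287.
The image is virtual, upright and reduced, behind the mirror.

m = +0.287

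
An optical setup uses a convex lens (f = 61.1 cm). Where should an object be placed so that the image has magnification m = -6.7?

m = −d_i/d_o ⇒ d_i = −m·d_o.
1/f = 1/d_o + 1/d_i = 1/d_o − 1/(m·d_o) = (1 − 1/m)/d_o, so d_o = f(1 − 1/m) = (61.10)(1 − 1/(-6.7)) = 70.2 cm.

70.2 cm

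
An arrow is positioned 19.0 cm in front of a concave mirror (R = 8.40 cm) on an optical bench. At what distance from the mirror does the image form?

5.39 cm

f = R/2 = 8.40/2 = 4.200 cm.
Mirror equation: 1/q = 1/f − 1/p = 1/(4.200) − 1/(19.0) = 0.2381 − 0.05263 = 0.1855, so q = 5.39 cm.
The image is real, inverted and reduced, in front of the mirror.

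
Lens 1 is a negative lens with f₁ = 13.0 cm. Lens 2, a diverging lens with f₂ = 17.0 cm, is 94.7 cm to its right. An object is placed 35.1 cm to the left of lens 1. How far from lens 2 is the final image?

14.6 cm

Lens 1 is diverging, so f₁ = −13.0 cm.
Lens 1: 1/d_i1 = 1/f₁ − 1/d_o1 = 1/(-13.0) − 1/(35.1) = -0.1054, so d_i1 = -9.486 cm.
The intermediate image is 9.486 cm to the left of lens 1 (virtual), which is 94.7 − (-9.486) = 104.2 cm to the left of lens 2, so d_o2 = +104.2 cm.
Lens 2 is diverging, so f₂ = −17.0 cm.
Lens 2: 1/d_i2 = 1/f₂ − 1/d_o2 = 1/(-17.0) − 1/(104.2) = -0.06842, so d_i2 = -14.6 cm.
The final image is virtual, 14.6 cm to the left of lens 2 (overall magnification ≈ 0.038).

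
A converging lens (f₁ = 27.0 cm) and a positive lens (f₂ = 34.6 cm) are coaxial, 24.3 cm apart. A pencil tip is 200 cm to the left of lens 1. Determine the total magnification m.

m = -0.130

Lens 1: 1/d_i1 = 1/(27.0) − 1/(200) = 0.03204, so d_i1 = 31.21 cm; m₁ = −d_i1/d_o1 = -0.1560.
d_o2 = 24.3 − (31.21) = -6.910 cm (virtual object).
Lens 2: 1/d_i2 = 1/(34.6) − 1/(-6.910) = 0.1736, so d_i2 = 5.760 cm; m₂ = −d_i2/d_o2 = +0.8335.
m = m₁·m₂ = (-0.1560)(+0.8335) = -0.130.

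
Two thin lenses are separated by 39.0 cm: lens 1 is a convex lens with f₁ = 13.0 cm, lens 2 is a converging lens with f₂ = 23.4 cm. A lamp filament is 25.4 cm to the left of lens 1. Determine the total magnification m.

Lens 1: 1/d_i1 = 1/(13.0) − 1/(25.4) = 0.03755, so d_i1 = 26.63 cm; m₁ = −d_i1/d_o1 = -1.048.
d_o2 = 39.0 − (26.63) = 12.37 cm.
Lens 2: 1/d_i2 = 1/(23.4) − 1/(12.37) = -0.03811, so d_i2 = -26.24 cm; m₂ = −d_i2/d_o2 = +2.121.
m = m₁·m₂ = (-1.048)(+2.121) = -2.22.

m = -2.22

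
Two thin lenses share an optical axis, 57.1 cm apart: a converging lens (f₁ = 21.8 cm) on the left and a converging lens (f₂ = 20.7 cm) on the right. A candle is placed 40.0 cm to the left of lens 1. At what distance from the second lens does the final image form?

Lens 1: 1/d_i1 = 1/f₁ − 1/d_o1 = 1/(21.8) − 1/(40.0) = 0.02087, so d_i1 = 47.91 cm.
The intermediate image is 47.91 cm to the right of lens 1, which is 57.1 − (47.91) = 9.190 cm to the left of lens 2, so d_o2 = +9.190 cm.
Lens 2: 1/d_i2 = 1/f₂ − 1/d_o2 = 1/(20.7) − 1/(9.190) = -0.06050, so d_i2 = -16.5 cm.
The final image is virtual, 16.5 cm to the left of lens 2 (overall magnification ≈ -2.2).

16.5 cm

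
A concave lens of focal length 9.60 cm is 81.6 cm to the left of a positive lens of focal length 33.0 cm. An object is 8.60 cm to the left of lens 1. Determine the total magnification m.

m = -0.328

f₁ = −9.60 cm (diverging).
Lens 1: 1/d_i1 = 1/(-9.60) − 1/(8.60) = -0.2204, so d_i1 = -4.536 cm; m₁ = −d_i1/d_o1 = +0.5274.
d_o2 = 81.6 − (-4.536) = 86.14 cm.
Lens 2: 1/d_i2 = 1/(33.0) − 1/(86.14) = 0.01869, so d_i2 = 53.49 cm; m₂ = −d_i2/d_o2 = -0.6210.
m = m₁·m₂ = (+0.5274)(-0.6210) = -0.328.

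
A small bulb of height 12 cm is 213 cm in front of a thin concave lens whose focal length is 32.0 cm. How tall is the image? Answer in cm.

For a concave lens, f = -32.0 cm.
1/d_i = 1/f − 1/d_o = 1/(-32.00) − 1/(213) = -0.03594, so d_i = -27.82 cm.
m = −d_i/d_o = +0.1306.
|h_i| = |m|·h_o = 0.1306 × 12 = 1.57 cm. The image is virtual, upright and reduced, on the same side as the object.

1.57 cm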